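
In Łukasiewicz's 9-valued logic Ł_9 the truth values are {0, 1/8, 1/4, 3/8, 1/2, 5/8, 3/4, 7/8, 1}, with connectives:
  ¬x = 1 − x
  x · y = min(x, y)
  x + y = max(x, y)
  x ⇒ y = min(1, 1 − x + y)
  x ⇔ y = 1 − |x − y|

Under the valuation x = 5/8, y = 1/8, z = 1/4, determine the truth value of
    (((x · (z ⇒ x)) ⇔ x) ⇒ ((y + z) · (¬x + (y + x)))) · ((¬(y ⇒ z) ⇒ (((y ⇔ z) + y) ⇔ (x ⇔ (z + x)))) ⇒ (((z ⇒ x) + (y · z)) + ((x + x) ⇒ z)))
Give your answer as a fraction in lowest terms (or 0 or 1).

1/4

z ⇒ x = 1/4 ⇒ 5/8 = 1
x · (z ⇒ x) = 5/8 · 1 = 5/8
(x · (z ⇒ x)) ⇔ x = 5/8 ⇔ 5/8 = 1
y + z = 1/8 + 1/4 = 1/4
¬x = ¬5/8 = 3/8
y + x = 1/8 + 5/8 = 5/8
¬x + (y + x) = 3/8 + 5/8 = 5/8
(y + z) · (¬x + (y + x)) = 1/4 · 5/8 = 1/4
((x · (z ⇒ x)) ⇔ x) ⇒ ((y + z) · (¬x + (y + x))) = 1 ⇒ 1/4 = 1/4
y ⇒ z = 1/8 ⇒ 1/4 = 1
¬(y ⇒ z) = ¬1 = 0
y ⇔ z = 1/8 ⇔ 1/4 = 7/8
(y ⇔ z) + y = 7/8 + 1/8 = 7/8
z + x = 1/4 + 5/8 = 5/8
x ⇔ (z + x) = 5/8 ⇔ 5/8 = 1
((y ⇔ z) + y) ⇔ (x ⇔ (z + x)) = 7/8 ⇔ 1 = 7/8
¬(y ⇒ z) ⇒ (((y ⇔ z) + y) ⇔ (x ⇔ (z + x))) = 0 ⇒ 7/8 = 1
z ⇒ x = 1/4 ⇒ 5/8 = 1
y · z = 1/8 · 1/4 = 1/8
(z ⇒ x) + (y · z) = 1 + 1/8 = 1
x + x = 5/8 + 5/8 = 5/8
(x + x) ⇒ z = 5/8 ⇒ 1/4 = 5/8
((z ⇒ x) + (y · z)) + ((x + x) ⇒ z) = 1 + 5/8 = 1
(¬(y ⇒ z) ⇒ (((y ⇔ z) + y) ⇔ (x ⇔ (z + x)))) ⇒ (((z ⇒ x) + (y · z)) + ((x + x) ⇒ z)) = 1 ⇒ 1 = 1
(((x · (z ⇒ x)) ⇔ x) ⇒ ((y + z) · (¬x + (y + x)))) · ((¬(y ⇒ z) ⇒ (((y ⇔ z) + y) ⇔ (x ⇔ (z + x)))) ⇒ (((z ⇒ x) + (y · z)) + ((x + x) ⇒ z))) = 1/4 · 1 = 1/4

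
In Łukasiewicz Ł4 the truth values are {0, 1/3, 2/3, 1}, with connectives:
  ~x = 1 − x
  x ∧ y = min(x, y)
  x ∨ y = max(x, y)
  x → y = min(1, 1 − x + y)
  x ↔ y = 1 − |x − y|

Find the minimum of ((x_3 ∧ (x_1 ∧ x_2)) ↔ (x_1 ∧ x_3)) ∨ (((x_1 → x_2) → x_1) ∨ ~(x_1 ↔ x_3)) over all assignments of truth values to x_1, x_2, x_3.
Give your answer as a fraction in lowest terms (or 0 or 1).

2/3

Take x_1 = 1/3, x_2 = 0, x_3 = 1/3:
x_1 ∧ x_2 = 1/3 ∧ 0 = 0
x_3 ∧ (x_1 ∧ x_2) = 1/3 ∧ 0 = 0
x_1 ∧ x_3 = 1/3 ∧ 1/3 = 1/3
(x_3 ∧ (x_1 ∧ x_2)) ↔ (x_1 ∧ x_3) = 0 ↔ 1/3 = 2/3
x_1 → x_2 = 1/3 → 0 = 2/3
(x_1 → x_2) → x_1 = 2/3 → 1/3 = 2/3
x_1 ↔ x_3 = 1/3 ↔ 1/3 = 1
~(x_1 ↔ x_3) = ~1 = 0
((x_1 → x_2) → x_1) ∨ ~(x_1 ↔ x_3) = 2/3 ∨ 0 = 2/3
((x_3 ∧ (x_1 ∧ x_2)) ↔ (x_1 ∧ x_3)) ∨ (((x_1 → x_2) → x_1) ∨ ~(x_1 ↔ x_3)) = 2/3 ∨ 2/3 = 2/3
No assignment yields a value below 2/3, so this is the minimum.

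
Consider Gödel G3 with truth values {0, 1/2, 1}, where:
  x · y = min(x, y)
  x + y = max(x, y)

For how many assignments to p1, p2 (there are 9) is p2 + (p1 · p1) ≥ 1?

p1 = 0, p2 = 0 ↦ 0  <
p1 = 0, p2 = 1/2 ↦ 1/2  <
p1 = 0, p2 = 1 ↦ 1  ≥
p1 = 1/2, p2 = 0 ↦ 1/2  <
p1 = 1/2, p2 = 1/2 ↦ 1/2  <
p1 = 1/2, p2 = 1 ↦ 1  ≥
p1 = 1, p2 = 0 ↦ 1  ≥
p1 = 1, p2 = 1/2 ↦ 1  ≥
p1 = 1, p2 = 1 ↦ 1  ≥
So 5 of the 9 assignments meet the threshold.

5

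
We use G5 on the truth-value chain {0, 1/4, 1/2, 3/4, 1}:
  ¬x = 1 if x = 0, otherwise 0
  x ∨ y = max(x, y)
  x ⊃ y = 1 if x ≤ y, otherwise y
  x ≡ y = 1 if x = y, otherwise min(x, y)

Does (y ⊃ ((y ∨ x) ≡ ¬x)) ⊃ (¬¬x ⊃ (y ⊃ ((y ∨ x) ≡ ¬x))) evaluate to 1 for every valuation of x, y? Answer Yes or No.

At x = 1, y = 1/2, for instance:
y ∨ x = 1/2 ∨ 1 = 1
¬x = ¬1 = 0
(y ∨ x) ≡ ¬x = 1 ≡ 0 = 0
y ⊃ ((y ∨ x) ≡ ¬x) = 1/2 ⊃ 0 = 0
¬x = ¬1 = 0
¬¬x = ¬0 = 1
¬¬x ⊃ (y ⊃ ((y ∨ x) ≡ ¬x)) = 1 ⊃ 0 = 0
(y ⊃ ((y ∨ x) ≡ ¬x)) ⊃ (¬¬x ⊃ (y ⊃ ((y ∨ x) ≡ ¬x))) = 0 ⊃ 0 = 1
and checking the remaining 24 assignments likewise gives ≥ 1 in every case.

Yes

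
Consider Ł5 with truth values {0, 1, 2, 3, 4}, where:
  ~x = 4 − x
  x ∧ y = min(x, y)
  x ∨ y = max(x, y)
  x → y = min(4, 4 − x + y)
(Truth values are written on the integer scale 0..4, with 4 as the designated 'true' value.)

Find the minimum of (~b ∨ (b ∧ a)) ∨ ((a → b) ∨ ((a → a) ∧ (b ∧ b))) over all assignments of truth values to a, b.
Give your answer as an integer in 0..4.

Take a = 4, b = 2:
~b = ~2 = 2
b ∧ a = 2 ∧ 4 = 2
~b ∨ (b ∧ a) = 2 ∨ 2 = 2
a → b = 4 → 2 = 2
a → a = 4 → 4 = 4
b ∧ b = 2 ∧ 2 = 2
(a → a) ∧ (b ∧ b) = 4 ∧ 2 = 2
(a → b) ∨ ((a → a) ∧ (b ∧ b)) = 2 ∨ 2 = 2
(~b ∨ (b ∧ a)) ∨ ((a → b) ∨ ((a → a) ∧ (b ∧ b))) = 2 ∨ 2 = 2
No assignment yields a value below 2, so this is the minimum.

2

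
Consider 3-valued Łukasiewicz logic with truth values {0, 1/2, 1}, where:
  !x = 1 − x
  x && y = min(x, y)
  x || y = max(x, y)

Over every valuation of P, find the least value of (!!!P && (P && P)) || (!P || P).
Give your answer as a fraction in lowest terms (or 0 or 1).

Take P = 1/2:
!P = !1/2 = 1/2
!!P = !1/2 = 1/2
!!!P = !1/2 = 1/2
P && P = 1/2 && 1/2 = 1/2
!!!P && (P && P) = 1/2 && 1/2 = 1/2
!P = !1/2 = 1/2
!P || P = 1/2 || 1/2 = 1/2
(!!!P && (P && P)) || (!P || P) = 1/2 || 1/2 = 1/2
No assignment yields a value below 1/2, so this is the minimum.

1/2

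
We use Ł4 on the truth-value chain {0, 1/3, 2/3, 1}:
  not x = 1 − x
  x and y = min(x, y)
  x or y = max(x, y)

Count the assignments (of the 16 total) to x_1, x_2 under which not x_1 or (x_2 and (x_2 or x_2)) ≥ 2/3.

12

x_1 = 0, x_2 = 0 ↦ 1  ≥
x_1 = 0, x_2 = 1/3 ↦ 1  ≥
x_1 = 0, x_2 = 2/3 ↦ 1  ≥
x_1 = 0, x_2 = 1 ↦ 1  ≥
x_1 = 1/3, x_2 = 0 ↦ 2/3  ≥
x_1 = 1/3, x_2 = 1/3 ↦ 2/3  ≥
x_1 = 1/3, x_2 = 2/3 ↦ 2/3  ≥
x_1 = 1/3, x_2 = 1 ↦ 1  ≥
x_1 = 2/3, x_2 = 0 ↦ 1/3  <
x_1 = 2/3, x_2 = 1/3 ↦ 1/3  <
x_1 = 2/3, x_2 = 2/3 ↦ 2/3  ≥
x_1 = 2/3, x_2 = 1 ↦ 1  ≥
x_1 = 1, x_2 = 0 ↦ 0  <
x_1 = 1, x_2 = 1/3 ↦ 1/3  <
x_1 = 1, x_2 = 2/3 ↦ 2/3  ≥
x_1 = 1, x_2 = 1 ↦ 1  ≥
So 12 of the 16 assignments meet the threshold.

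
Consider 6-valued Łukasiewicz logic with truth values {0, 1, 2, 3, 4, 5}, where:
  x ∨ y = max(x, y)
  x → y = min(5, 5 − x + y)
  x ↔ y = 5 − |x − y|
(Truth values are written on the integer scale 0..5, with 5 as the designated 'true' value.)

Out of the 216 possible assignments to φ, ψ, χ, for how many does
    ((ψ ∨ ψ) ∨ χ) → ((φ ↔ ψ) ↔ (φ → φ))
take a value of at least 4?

155

value 5: 119 assignments (counts)
value 4: 36 assignments (counts)
value 3: 25 assignments
value 2: 19 assignments
value 1: 10 assignments
value 0: 7 assignments
So 155 of the 216 assignments meet the threshold.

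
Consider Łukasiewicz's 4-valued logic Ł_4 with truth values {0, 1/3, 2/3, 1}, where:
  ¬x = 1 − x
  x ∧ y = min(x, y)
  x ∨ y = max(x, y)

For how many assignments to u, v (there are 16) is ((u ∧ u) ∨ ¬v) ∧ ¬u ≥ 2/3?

u = 0, v = 0 ↦ 1  ≥
u = 0, v = 1/3 ↦ 2/3  ≥
u = 0, v = 2/3 ↦ 1/3  <
u = 0, v = 1 ↦ 0  <
u = 1/3, v = 0 ↦ 2/3  ≥
u = 1/3, v = 1/3 ↦ 2/3  ≥
u = 1/3, v = 2/3 ↦ 1/3  <
u = 1/3, v = 1 ↦ 1/3  <
u = 2/3, v = 0 ↦ 1/3  <
u = 2/3, v = 1/3 ↦ 1/3  <
u = 2/3, v = 2/3 ↦ 1/3  <
u = 2/3, v = 1 ↦ 1/3  <
u = 1, v = 0 ↦ 0  <
u = 1, v = 1/3 ↦ 0  <
u = 1, v = 2/3 ↦ 0  <
u = 1, v = 1 ↦ 0  <
So 4 of the 16 assignments meet the threshold.

4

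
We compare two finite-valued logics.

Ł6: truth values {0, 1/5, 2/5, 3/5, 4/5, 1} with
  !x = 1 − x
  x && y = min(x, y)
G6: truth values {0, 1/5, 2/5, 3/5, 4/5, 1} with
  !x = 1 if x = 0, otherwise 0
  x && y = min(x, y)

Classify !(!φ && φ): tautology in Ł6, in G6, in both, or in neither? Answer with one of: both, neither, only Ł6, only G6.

In Ł6: at φ = 1/5 the value is 4/5 — not a tautology.
In G6: every assignment gives 1 — tautology.

only G6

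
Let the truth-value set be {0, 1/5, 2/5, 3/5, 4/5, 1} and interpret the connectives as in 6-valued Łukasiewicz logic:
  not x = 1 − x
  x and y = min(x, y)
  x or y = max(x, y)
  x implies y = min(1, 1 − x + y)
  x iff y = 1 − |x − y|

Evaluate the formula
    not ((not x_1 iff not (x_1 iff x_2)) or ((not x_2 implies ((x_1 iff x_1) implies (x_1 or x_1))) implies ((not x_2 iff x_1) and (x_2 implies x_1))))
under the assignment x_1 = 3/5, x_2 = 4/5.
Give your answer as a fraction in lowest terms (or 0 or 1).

1/5

not x_1 = not 3/5 = 2/5
x_1 iff x_2 = 3/5 iff 4/5 = 4/5
not (x_1 iff x_2) = not 4/5 = 1/5
not x_1 iff not (x_1 iff x_2) = 2/5 iff 1/5 = 4/5
not x_2 = not 4/5 = 1/5
x_1 iff x_1 = 3/5 iff 3/5 = 1
x_1 or x_1 = 3/5 or 3/5 = 3/5
(x_1 iff x_1) implies (x_1 or x_1) = 1 implies 3/5 = 3/5
not x_2 implies ((x_1 iff x_1) implies (x_1 or x_1)) = 1/5 implies 3/5 = 1
not x_2 = not 4/5 = 1/5
not x_2 iff x_1 = 1/5 iff 3/5 = 3/5
x_2 implies x_1 = 4/5 implies 3/5 = 4/5
(not x_2 iff x_1) and (x_2 implies x_1) = 3/5 and 4/5 = 3/5
(not x_2 implies ((x_1 iff x_1) implies (x_1 or x_1))) implies ((not x_2 iff x_1) and (x_2 implies x_1)) = 1 implies 3/5 = 3/5
(not x_1 iff not (x_1 iff x_2)) or ((not x_2 implies ((x_1 iff x_1) implies (x_1 or x_1))) implies ((not x_2 iff x_1) and (x_2 implies x_1))) = 4/5 or 3/5 = 4/5
not ((not x_1 iff not (x_1 iff x_2)) or ((not x_2 implies ((x_1 iff x_1) implies (x_1 or x_1))) implies ((not x_2 iff x_1) and (x_2 implies x_1)))) = not 4/5 = 1/5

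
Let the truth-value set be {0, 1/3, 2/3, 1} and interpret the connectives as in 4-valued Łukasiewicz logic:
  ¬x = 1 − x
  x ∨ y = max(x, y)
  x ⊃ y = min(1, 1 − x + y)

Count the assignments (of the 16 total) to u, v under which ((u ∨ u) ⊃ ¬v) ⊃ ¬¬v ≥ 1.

6

u = 0, v = 0 ↦ 0  <
u = 0, v = 1/3 ↦ 1/3  <
u = 0, v = 2/3 ↦ 2/3  <
u = 0, v = 1 ↦ 1  ≥
u = 1/3, v = 0 ↦ 0  <
u = 1/3, v = 1/3 ↦ 1/3  <
u = 1/3, v = 2/3 ↦ 2/3  <
u = 1/3, v = 1 ↦ 1  ≥
u = 2/3, v = 0 ↦ 0  <
u = 2/3, v = 1/3 ↦ 1/3  <
u = 2/3, v = 2/3 ↦ 1  ≥
u = 2/3, v = 1 ↦ 1  ≥
u = 1, v = 0 ↦ 0  <
u = 1, v = 1/3 ↦ 2/3  <
u = 1, v = 2/3 ↦ 1  ≥
u = 1, v = 1 ↦ 1  ≥
So 6 of the 16 assignments meet the threshold.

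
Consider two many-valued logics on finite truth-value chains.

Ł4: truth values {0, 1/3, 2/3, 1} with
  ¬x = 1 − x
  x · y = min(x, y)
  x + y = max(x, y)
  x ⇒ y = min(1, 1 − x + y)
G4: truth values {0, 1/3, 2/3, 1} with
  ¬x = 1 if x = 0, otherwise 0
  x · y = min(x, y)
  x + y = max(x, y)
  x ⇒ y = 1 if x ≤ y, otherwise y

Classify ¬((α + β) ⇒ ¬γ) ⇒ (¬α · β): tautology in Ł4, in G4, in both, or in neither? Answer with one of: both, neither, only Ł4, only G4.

neither

In Ł4: at α = 1/3, β = 0, γ = 1 the value is 2/3 — not a tautology.
In G4: at α = 0, β = 1/3, γ = 1/3 the value is 1/3 — not a tautology.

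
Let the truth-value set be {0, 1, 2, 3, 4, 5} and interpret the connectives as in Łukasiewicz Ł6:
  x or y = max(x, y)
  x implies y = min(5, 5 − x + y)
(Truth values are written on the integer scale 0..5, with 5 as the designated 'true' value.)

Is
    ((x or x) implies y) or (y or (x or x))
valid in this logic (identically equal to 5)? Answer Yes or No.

Counterexample: take x = 1, y = 0.
x or x = 1 or 1 = 1
(x or x) implies y = 1 implies 0 = 4
x or x = 1 or 1 = 1
y or (x or x) = 0 or 1 = 1
((x or x) implies y) or (y or (x or x)) = 4 or 1 = 4
This gives 4 ≠ 5.

No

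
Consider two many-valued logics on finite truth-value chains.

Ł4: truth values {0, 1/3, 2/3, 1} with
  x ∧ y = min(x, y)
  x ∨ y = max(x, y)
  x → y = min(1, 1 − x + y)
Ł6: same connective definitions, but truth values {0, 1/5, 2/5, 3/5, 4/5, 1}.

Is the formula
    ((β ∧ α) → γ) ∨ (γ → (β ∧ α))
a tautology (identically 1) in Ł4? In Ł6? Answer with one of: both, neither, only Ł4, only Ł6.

both

In Ł4: every assignment gives 1 — tautology.
In Ł6: every assignment gives 1 — tautology.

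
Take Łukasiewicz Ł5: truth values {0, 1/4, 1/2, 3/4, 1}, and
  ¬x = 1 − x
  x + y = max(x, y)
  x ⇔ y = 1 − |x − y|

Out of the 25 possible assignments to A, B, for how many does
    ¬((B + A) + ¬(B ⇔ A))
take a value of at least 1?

1

value 1: 1 assignment (counts)
value 3/4: 3 assignments
value 1/2: 5 assignments
value 1/4: 7 assignments
value 0: 9 assignments
So 1 of the 25 assignments meets the threshold.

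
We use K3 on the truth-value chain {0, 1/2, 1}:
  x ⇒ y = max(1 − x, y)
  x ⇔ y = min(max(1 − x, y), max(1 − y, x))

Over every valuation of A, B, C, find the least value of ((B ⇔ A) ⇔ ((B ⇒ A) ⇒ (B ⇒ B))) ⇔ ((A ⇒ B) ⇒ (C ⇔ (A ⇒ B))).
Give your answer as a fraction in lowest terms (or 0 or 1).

Take A = 0, B = 0, C = 0:
B ⇔ A = 0 ⇔ 0 = 1
B ⇒ A = 0 ⇒ 0 = 1
B ⇒ B = 0 ⇒ 0 = 1
(B ⇒ A) ⇒ (B ⇒ B) = 1 ⇒ 1 = 1
(B ⇔ A) ⇔ ((B ⇒ A) ⇒ (B ⇒ B)) = 1 ⇔ 1 = 1
A ⇒ B = 0 ⇒ 0 = 1
A ⇒ B = 0 ⇒ 0 = 1
C ⇔ (A ⇒ B) = 0 ⇔ 1 = 0
(A ⇒ B) ⇒ (C ⇔ (A ⇒ B)) = 1 ⇒ 0 = 0
((B ⇔ A) ⇔ ((B ⇒ A) ⇒ (B ⇒ B))) ⇔ ((A ⇒ B) ⇒ (C ⇔ (A ⇒ B))) = 1 ⇔ 0 = 0
No assignment yields a value below 0, so this is the minimum.

0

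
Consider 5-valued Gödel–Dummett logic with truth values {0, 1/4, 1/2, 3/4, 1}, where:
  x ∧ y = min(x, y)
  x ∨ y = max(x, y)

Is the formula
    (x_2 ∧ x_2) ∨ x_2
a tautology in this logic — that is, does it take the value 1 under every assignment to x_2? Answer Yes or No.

No

Counterexample: take x_2 = 0.
x_2 ∧ x_2 = 0 ∧ 0 = 0
(x_2 ∧ x_2) ∨ x_2 = 0 ∨ 0 = 0
This gives 0 ≠ 1.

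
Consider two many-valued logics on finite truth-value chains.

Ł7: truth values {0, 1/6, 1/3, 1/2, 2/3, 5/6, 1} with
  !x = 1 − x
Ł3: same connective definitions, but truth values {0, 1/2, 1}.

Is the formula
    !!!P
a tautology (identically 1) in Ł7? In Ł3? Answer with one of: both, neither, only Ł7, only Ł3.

In Ł7: at P = 1/6 the value is 5/6 — not a tautology.
In Ł3: at P = 1/2 the value is 1/2 — not a tautology.

neither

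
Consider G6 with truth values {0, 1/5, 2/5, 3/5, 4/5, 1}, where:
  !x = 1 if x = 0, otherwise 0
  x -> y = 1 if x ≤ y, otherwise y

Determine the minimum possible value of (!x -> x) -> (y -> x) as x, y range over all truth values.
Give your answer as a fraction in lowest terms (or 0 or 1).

1/5

Take x = 1/5, y = 2/5:
!x = !1/5 = 0
!x -> x = 0 -> 1/5 = 1
y -> x = 2/5 -> 1/5 = 1/5
(!x -> x) -> (y -> x) = 1 -> 1/5 = 1/5
No assignment yields a value below 1/5, so this is the minimum.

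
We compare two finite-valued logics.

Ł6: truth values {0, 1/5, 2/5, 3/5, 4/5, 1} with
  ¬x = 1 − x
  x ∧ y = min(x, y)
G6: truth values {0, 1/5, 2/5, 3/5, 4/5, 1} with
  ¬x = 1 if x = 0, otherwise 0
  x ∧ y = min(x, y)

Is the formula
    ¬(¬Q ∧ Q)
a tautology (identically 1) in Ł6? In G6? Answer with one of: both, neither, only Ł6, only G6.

only G6

In Ł6: at Q = 1/5 the value is 4/5 — not a tautology.
In G6: every assignment gives 1 — tautology.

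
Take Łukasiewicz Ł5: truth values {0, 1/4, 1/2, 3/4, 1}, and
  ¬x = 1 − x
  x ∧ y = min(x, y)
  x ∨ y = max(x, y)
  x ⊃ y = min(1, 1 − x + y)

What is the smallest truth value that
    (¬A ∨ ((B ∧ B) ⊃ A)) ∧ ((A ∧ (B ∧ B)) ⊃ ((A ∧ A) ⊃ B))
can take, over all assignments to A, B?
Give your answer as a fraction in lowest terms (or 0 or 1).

1/2

Take A = 1/2, B = 1:
¬A = ¬1/2 = 1/2
B ∧ B = 1 ∧ 1 = 1
(B ∧ B) ⊃ A = 1 ⊃ 1/2 = 1/2
¬A ∨ ((B ∧ B) ⊃ A) = 1/2 ∨ 1/2 = 1/2
B ∧ B = 1 ∧ 1 = 1
A ∧ (B ∧ B) = 1/2 ∧ 1 = 1/2
A ∧ A = 1/2 ∧ 1/2 = 1/2
(A ∧ A) ⊃ B = 1/2 ⊃ 1 = 1
(A ∧ (B ∧ B)) ⊃ ((A ∧ A) ⊃ B) = 1/2 ⊃ 1 = 1
(¬A ∨ ((B ∧ B) ⊃ A)) ∧ ((A ∧ (B ∧ B)) ⊃ ((A ∧ A) ⊃ B)) = 1/2 ∧ 1 = 1/2
No assignment yields a value below 1/2, so this is the minimum.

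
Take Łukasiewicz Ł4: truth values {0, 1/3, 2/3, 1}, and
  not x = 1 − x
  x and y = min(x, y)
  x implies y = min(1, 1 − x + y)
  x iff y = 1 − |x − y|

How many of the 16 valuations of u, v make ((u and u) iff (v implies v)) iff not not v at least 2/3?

u = 0, v = 0 ↦ 1  ≥
u = 0, v = 1/3 ↦ 2/3  ≥
u = 0, v = 2/3 ↦ 1/3  <
u = 0, v = 1 ↦ 0  <
u = 1/3, v = 0 ↦ 2/3  ≥
u = 1/3, v = 1/3 ↦ 1  ≥
u = 1/3, v = 2/3 ↦ 2/3  ≥
u = 1/3, v = 1 ↦ 1/3  <
u = 2/3, v = 0 ↦ 1/3  <
u = 2/3, v = 1/3 ↦ 2/3  ≥
u = 2/3, v = 2/3 ↦ 1  ≥
u = 2/3, v = 1 ↦ 2/3  ≥
u = 1, v = 0 ↦ 0  <
u = 1, v = 1/3 ↦ 1/3  <
u = 1, v = 2/3 ↦ 2/3  ≥
u = 1, v = 1 ↦ 1  ≥
So 10 of the 16 assignments meet the threshold.

10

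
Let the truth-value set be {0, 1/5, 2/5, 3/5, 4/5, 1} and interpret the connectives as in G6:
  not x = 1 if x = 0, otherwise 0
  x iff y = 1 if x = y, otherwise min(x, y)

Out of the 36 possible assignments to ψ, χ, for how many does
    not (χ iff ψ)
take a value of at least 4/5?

value 1: 10 assignments (counts)
value 0: 26 assignments
So 10 of the 36 assignments meet the threshold.

10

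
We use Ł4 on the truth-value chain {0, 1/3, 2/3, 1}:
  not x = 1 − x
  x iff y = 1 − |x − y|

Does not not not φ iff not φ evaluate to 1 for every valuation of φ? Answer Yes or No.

Yes

φ = 0 ↦ 1
φ = 1/3 ↦ 1
φ = 2/3 ↦ 1
φ = 1 ↦ 1
Every assignment gives a value ≥ 1.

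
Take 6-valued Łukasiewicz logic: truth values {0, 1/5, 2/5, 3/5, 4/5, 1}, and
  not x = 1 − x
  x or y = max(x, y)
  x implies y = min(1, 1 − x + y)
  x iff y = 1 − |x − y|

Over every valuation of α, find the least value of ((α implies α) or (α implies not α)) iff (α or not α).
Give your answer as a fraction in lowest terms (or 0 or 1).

3/5

Take α = 2/5:
α implies α = 2/5 implies 2/5 = 1
not α = not 2/5 = 3/5
α implies not α = 2/5 implies 3/5 = 1
(α implies α) or (α implies not α) = 1 or 1 = 1
not α = not 2/5 = 3/5
α or not α = 2/5 or 3/5 = 3/5
((α implies α) or (α implies not α)) iff (α or not α) = 1 iff 3/5 = 3/5
No assignment yields a value below 3/5, so this is the minimum.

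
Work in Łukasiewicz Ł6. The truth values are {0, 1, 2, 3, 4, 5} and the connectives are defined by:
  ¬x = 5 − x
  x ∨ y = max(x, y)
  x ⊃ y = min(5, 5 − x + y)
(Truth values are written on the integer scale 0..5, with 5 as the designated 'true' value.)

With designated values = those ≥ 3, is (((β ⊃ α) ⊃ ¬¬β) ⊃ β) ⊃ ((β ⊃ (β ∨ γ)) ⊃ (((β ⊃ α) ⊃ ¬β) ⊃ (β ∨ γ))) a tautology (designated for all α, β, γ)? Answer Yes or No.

No

Counterexample: take α = 0, β = 0, γ = 0.
β ⊃ α = 0 ⊃ 0 = 5
¬β = ¬0 = 5
¬¬β = ¬5 = 0
(β ⊃ α) ⊃ ¬¬β = 5 ⊃ 0 = 0
((β ⊃ α) ⊃ ¬¬β) ⊃ β = 0 ⊃ 0 = 5
β ∨ γ = 0 ∨ 0 = 0
β ⊃ (β ∨ γ) = 0 ⊃ 0 = 5
β ⊃ α = 0 ⊃ 0 = 5
¬β = ¬0 = 5
(β ⊃ α) ⊃ ¬β = 5 ⊃ 5 = 5
β ∨ γ = 0 ∨ 0 = 0
((β ⊃ α) ⊃ ¬β) ⊃ (β ∨ γ) = 5 ⊃ 0 = 0
(β ⊃ (β ∨ γ)) ⊃ (((β ⊃ α) ⊃ ¬β) ⊃ (β ∨ γ)) = 5 ⊃ 0 = 0
(((β ⊃ α) ⊃ ¬¬β) ⊃ β) ⊃ ((β ⊃ (β ∨ γ)) ⊃ (((β ⊃ α) ⊃ ¬β) ⊃ (β ∨ γ))) = 5 ⊃ 0 = 0
This gives 0, which is below 3.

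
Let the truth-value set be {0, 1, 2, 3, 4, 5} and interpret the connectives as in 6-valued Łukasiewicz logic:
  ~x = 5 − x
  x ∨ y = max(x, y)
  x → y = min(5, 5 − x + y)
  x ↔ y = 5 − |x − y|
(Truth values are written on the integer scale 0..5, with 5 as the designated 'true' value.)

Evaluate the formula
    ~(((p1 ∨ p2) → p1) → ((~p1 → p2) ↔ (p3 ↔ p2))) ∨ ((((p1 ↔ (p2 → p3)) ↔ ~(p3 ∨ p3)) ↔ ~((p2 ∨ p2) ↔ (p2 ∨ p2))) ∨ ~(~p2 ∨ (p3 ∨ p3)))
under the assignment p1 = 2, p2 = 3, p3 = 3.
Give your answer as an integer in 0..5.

p1 ∨ p2 = 2 ∨ 3 = 3
(p1 ∨ p2) → p1 = 3 → 2 = 4
~p1 = ~2 = 3
~p1 → p2 = 3 → 3 = 5
p3 ↔ p2 = 3 ↔ 3 = 5
(~p1 → p2) ↔ (p3 ↔ p2) = 5 ↔ 5 = 5
((p1 ∨ p2) → p1) → ((~p1 → p2) ↔ (p3 ↔ p2)) = 4 → 5 = 5
~(((p1 ∨ p2) → p1) → ((~p1 → p2) ↔ (p3 ↔ p2))) = ~5 = 0
p2 → p3 = 3 → 3 = 5
p1 ↔ (p2 → p3) = 2 ↔ 5 = 2
p3 ∨ p3 = 3 ∨ 3 = 3
~(p3 ∨ p3) = ~3 = 2
(p1 ↔ (p2 → p3)) ↔ ~(p3 ∨ p3) = 2 ↔ 2 = 5
p2 ∨ p2 = 3 ∨ 3 = 3
p2 ∨ p2 = 3 ∨ 3 = 3
(p2 ∨ p2) ↔ (p2 ∨ p2) = 3 ↔ 3 = 5
~((p2 ∨ p2) ↔ (p2 ∨ p2)) = ~5 = 0
((p1 ↔ (p2 → p3)) ↔ ~(p3 ∨ p3)) ↔ ~((p2 ∨ p2) ↔ (p2 ∨ p2)) = 5 ↔ 0 = 0
~p2 = ~3 = 2
p3 ∨ p3 = 3 ∨ 3 = 3
~p2 ∨ (p3 ∨ p3) = 2 ∨ 3 = 3
~(~p2 ∨ (p3 ∨ p3)) = ~3 = 2
(((p1 ↔ (p2 → p3)) ↔ ~(p3 ∨ p3)) ↔ ~((p2 ∨ p2) ↔ (p2 ∨ p2))) ∨ ~(~p2 ∨ (p3 ∨ p3)) = 0 ∨ 2 = 2
~(((p1 ∨ p2) → p1) → ((~p1 → p2) ↔ (p3 ↔ p2))) ∨ ((((p1 ↔ (p2 → p3)) ↔ ~(p3 ∨ p3)) ↔ ~((p2 ∨ p2) ↔ (p2 ∨ p2))) ∨ ~(~p2 ∨ (p3 ∨ p3))) = 0 ∨ 2 = 2

2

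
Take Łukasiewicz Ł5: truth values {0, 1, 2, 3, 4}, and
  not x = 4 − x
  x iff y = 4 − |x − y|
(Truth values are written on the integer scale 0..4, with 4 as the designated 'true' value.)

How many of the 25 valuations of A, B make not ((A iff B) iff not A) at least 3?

value 4: 2 assignments (counts)
value 3: 3 assignments (counts)
value 2: 6 assignments
value 1: 7 assignments
value 0: 7 assignments
So 5 of the 25 assignments meet the threshold.

5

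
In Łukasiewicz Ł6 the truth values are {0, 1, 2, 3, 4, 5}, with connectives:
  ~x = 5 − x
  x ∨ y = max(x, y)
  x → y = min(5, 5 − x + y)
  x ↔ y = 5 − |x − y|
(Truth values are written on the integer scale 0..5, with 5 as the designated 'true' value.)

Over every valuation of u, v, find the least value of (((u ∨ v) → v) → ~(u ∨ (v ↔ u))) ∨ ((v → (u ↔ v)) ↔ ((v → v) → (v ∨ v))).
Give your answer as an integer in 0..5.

Take u = 0, v = 0:
u ∨ v = 0 ∨ 0 = 0
(u ∨ v) → v = 0 → 0 = 5
v ↔ u = 0 ↔ 0 = 5
u ∨ (v ↔ u) = 0 ∨ 5 = 5
~(u ∨ (v ↔ u)) = ~5 = 0
((u ∨ v) → v) → ~(u ∨ (v ↔ u)) = 5 → 0 = 0
u ↔ v = 0 ↔ 0 = 5
v → (u ↔ v) = 0 → 5 = 5
v → v = 0 → 0 = 5
v ∨ v = 0 ∨ 0 = 0
(v → v) → (v ∨ v) = 5 → 0 = 0
(v → (u ↔ v)) ↔ ((v → v) → (v ∨ v)) = 5 ↔ 0 = 0
(((u ∨ v) → v) → ~(u ∨ (v ↔ u))) ∨ ((v → (u ↔ v)) ↔ ((v → v) → (v ∨ v))) = 0 ∨ 0 = 0
No assignment yields a value below 0, so this is the minimum.

0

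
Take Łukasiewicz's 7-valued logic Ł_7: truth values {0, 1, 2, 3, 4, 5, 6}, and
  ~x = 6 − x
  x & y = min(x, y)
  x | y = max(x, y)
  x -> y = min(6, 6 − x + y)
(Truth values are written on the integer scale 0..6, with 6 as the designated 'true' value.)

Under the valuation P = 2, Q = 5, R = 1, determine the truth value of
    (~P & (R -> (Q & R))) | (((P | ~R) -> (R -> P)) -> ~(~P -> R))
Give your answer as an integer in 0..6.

~P = ~2 = 4
Q & R = 5 & 1 = 1
R -> (Q & R) = 1 -> 1 = 6
~P & (R -> (Q & R)) = 4 & 6 = 4
~R = ~1 = 5
P | ~R = 2 | 5 = 5
R -> P = 1 -> 2 = 6
(P | ~R) -> (R -> P) = 5 -> 6 = 6
~P = ~2 = 4
~P -> R = 4 -> 1 = 3
~(~P -> R) = ~3 = 3
((P | ~R) -> (R -> P)) -> ~(~P -> R) = 6 -> 3 = 3
(~P & (R -> (Q & R))) | (((P | ~R) -> (R -> P)) -> ~(~P -> R)) = 4 | 3 = 4

4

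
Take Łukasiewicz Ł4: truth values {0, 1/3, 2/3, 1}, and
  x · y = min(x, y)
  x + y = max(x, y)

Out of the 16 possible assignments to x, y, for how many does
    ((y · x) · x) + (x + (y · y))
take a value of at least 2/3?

12

x = 0, y = 0 ↦ 0  <
x = 0, y = 1/3 ↦ 1/3  <
x = 0, y = 2/3 ↦ 2/3  ≥
x = 0, y = 1 ↦ 1  ≥
x = 1/3, y = 0 ↦ 1/3  <
x = 1/3, y = 1/3 ↦ 1/3  <
x = 1/3, y = 2/3 ↦ 2/3  ≥
x = 1/3, y = 1 ↦ 1  ≥
x = 2/3, y = 0 ↦ 2/3  ≥
x = 2/3, y = 1/3 ↦ 2/3  ≥
x = 2/3, y = 2/3 ↦ 2/3  ≥
x = 2/3, y = 1 ↦ 1  ≥
x = 1, y = 0 ↦ 1  ≥
x = 1, y = 1/3 ↦ 1  ≥
x = 1, y = 2/3 ↦ 1  ≥
x = 1, y = 1 ↦ 1  ≥
So 12 of the 16 assignments meet the threshold.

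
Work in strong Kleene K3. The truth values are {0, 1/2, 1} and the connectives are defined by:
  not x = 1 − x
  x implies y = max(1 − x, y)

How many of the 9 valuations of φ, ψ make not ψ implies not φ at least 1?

φ = 0, ψ = 0 ↦ 1  ≥
φ = 0, ψ = 1/2 ↦ 1  ≥
φ = 0, ψ = 1 ↦ 1  ≥
φ = 1/2, ψ = 0 ↦ 1/2  <
φ = 1/2, ψ = 1/2 ↦ 1/2  <
φ = 1/2, ψ = 1 ↦ 1  ≥
φ = 1, ψ = 0 ↦ 0  <
φ = 1, ψ = 1/2 ↦ 1/2  <
φ = 1, ψ = 1 ↦ 1  ≥
So 5 of the 9 assignments meet the threshold.

5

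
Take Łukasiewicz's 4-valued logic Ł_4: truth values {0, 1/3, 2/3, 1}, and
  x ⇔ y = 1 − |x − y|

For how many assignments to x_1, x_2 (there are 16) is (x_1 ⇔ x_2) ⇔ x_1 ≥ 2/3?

11

x_1 = 0, x_2 = 0 ↦ 0  <
x_1 = 0, x_2 = 1/3 ↦ 1/3  <
x_1 = 0, x_2 = 2/3 ↦ 2/3  ≥
x_1 = 0, x_2 = 1 ↦ 1  ≥
x_1 = 1/3, x_2 = 0 ↦ 2/3  ≥
x_1 = 1/3, x_2 = 1/3 ↦ 1/3  <
x_1 = 1/3, x_2 = 2/3 ↦ 2/3  ≥
x_1 = 1/3, x_2 = 1 ↦ 1  ≥
x_1 = 2/3, x_2 = 0 ↦ 2/3  ≥
x_1 = 2/3, x_2 = 1/3 ↦ 1  ≥
x_1 = 2/3, x_2 = 2/3 ↦ 2/3  ≥
x_1 = 2/3, x_2 = 1 ↦ 1  ≥
x_1 = 1, x_2 = 0 ↦ 0  <
x_1 = 1, x_2 = 1/3 ↦ 1/3  <
x_1 = 1, x_2 = 2/3 ↦ 2/3  ≥
x_1 = 1, x_2 = 1 ↦ 1  ≥
So 11 of the 16 assignments meet the threshold.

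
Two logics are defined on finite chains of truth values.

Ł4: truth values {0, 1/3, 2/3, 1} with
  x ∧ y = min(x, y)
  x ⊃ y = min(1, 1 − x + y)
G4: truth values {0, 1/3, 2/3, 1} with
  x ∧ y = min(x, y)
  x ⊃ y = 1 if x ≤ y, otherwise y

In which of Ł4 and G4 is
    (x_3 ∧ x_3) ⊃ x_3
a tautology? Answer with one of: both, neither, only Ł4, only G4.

both

In Ł4: every assignment gives 1 — tautology.
In G4: every assignment gives 1 — tautology.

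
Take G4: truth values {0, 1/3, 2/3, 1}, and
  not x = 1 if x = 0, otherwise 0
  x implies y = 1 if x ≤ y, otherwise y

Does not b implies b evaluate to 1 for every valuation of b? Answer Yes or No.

No

Counterexample: take b = 0.
not b = not 0 = 1
not b implies b = 1 implies 0 = 0
This gives 0 ≠ 1.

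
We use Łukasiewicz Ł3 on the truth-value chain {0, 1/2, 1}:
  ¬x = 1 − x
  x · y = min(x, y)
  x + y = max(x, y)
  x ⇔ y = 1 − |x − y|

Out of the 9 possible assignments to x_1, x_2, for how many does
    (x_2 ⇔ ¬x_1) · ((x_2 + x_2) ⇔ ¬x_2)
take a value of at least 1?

x_1 = 0, x_2 = 0 ↦ 0  <
x_1 = 0, x_2 = 1/2 ↦ 1/2  <
x_1 = 0, x_2 = 1 ↦ 0  <
x_1 = 1/2, x_2 = 0 ↦ 0  <
x_1 = 1/2, x_2 = 1/2 ↦ 1  ≥
x_1 = 1/2, x_2 = 1 ↦ 0  <
x_1 = 1, x_2 = 0 ↦ 0  <
x_1 = 1, x_2 = 1/2 ↦ 1/2  <
x_1 = 1, x_2 = 1 ↦ 0  <
So 1 of the 9 assignments meets the threshold.

1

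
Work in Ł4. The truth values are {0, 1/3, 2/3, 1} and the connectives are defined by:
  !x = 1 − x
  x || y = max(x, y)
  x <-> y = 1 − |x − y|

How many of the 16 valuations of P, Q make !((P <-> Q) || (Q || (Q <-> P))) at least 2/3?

3

P = 0, Q = 0 ↦ 0  <
P = 0, Q = 1/3 ↦ 1/3  <
P = 0, Q = 2/3 ↦ 1/3  <
P = 0, Q = 1 ↦ 0  <
P = 1/3, Q = 0 ↦ 1/3  <
P = 1/3, Q = 1/3 ↦ 0  <
P = 1/3, Q = 2/3 ↦ 1/3  <
P = 1/3, Q = 1 ↦ 0  <
P = 2/3, Q = 0 ↦ 2/3  ≥
P = 2/3, Q = 1/3 ↦ 1/3  <
P = 2/3, Q = 2/3 ↦ 0  <
P = 2/3, Q = 1 ↦ 0  <
P = 1, Q = 0 ↦ 1  ≥
P = 1, Q = 1/3 ↦ 2/3  ≥
P = 1, Q = 2/3 ↦ 1/3  <
P = 1, Q = 1 ↦ 0  <
So 3 of the 16 assignments meet the threshold.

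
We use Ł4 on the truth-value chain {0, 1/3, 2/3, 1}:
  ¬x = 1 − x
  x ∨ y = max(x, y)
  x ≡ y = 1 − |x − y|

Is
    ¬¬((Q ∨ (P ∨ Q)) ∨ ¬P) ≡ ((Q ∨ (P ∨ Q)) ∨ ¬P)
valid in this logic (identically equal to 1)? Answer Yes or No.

P = 0, Q = 0 ↦ 1
P = 0, Q = 1/3 ↦ 1
P = 0, Q = 2/3 ↦ 1
P = 0, Q = 1 ↦ 1
P = 1/3, Q = 0 ↦ 1
P = 1/3, Q = 1/3 ↦ 1
P = 1/3, Q = 2/3 ↦ 1
P = 1/3, Q = 1 ↦ 1
P = 2/3, Q = 0 ↦ 1
P = 2/3, Q = 1/3 ↦ 1
P = 2/3, Q = 2/3 ↦ 1
P = 2/3, Q = 1 ↦ 1
P = 1, Q = 0 ↦ 1
P = 1, Q = 1/3 ↦ 1
P = 1, Q = 2/3 ↦ 1
P = 1, Q = 1 ↦ 1
Every assignment gives a value ≥ 1.

Yes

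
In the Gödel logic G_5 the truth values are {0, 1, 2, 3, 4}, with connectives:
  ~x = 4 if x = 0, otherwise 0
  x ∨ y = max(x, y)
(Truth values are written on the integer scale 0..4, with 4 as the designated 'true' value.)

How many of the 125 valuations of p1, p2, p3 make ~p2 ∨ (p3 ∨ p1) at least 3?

value 4: 61 assignments (counts)
value 3: 28 assignments (counts)
value 2: 20 assignments
value 1: 12 assignments
value 0: 4 assignments
So 89 of the 125 assignments meet the threshold.

89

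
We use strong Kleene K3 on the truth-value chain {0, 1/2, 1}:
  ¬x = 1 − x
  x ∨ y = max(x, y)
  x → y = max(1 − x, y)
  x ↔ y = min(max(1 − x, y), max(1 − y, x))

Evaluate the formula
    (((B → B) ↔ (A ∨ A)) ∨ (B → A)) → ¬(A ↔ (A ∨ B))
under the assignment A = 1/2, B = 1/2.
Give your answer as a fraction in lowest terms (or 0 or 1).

1/2

B → B = 1/2 → 1/2 = 1/2
A ∨ A = 1/2 ∨ 1/2 = 1/2
(B → B) ↔ (A ∨ A) = 1/2 ↔ 1/2 = 1/2
B → A = 1/2 → 1/2 = 1/2
((B → B) ↔ (A ∨ A)) ∨ (B → A) = 1/2 ∨ 1/2 = 1/2
A ∨ B = 1/2 ∨ 1/2 = 1/2
A ↔ (A ∨ B) = 1/2 ↔ 1/2 = 1/2
¬(A ↔ (A ∨ B)) = ¬1/2 = 1/2
(((B → B) ↔ (A ∨ A)) ∨ (B → A)) → ¬(A ↔ (A ∨ B)) = 1/2 → 1/2 = 1/2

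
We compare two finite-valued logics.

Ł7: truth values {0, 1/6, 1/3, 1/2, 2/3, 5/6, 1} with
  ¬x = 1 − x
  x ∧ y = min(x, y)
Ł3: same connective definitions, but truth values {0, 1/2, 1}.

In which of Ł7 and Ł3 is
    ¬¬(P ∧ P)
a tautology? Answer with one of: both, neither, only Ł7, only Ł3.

In Ł7: at P = 0 the value is 0 — not a tautology.
In Ł3: at P = 0 the value is 0 — not a tautology.

neither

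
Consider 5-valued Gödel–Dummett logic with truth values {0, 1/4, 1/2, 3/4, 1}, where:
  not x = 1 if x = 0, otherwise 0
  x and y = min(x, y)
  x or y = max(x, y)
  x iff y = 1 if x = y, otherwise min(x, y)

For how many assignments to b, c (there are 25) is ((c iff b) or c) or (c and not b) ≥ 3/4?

13

value 1: 9 assignments (counts)
value 3/4: 4 assignments (counts)
value 1/2: 4 assignments
value 1/4: 4 assignments
value 0: 4 assignments
So 13 of the 25 assignments meet the threshold.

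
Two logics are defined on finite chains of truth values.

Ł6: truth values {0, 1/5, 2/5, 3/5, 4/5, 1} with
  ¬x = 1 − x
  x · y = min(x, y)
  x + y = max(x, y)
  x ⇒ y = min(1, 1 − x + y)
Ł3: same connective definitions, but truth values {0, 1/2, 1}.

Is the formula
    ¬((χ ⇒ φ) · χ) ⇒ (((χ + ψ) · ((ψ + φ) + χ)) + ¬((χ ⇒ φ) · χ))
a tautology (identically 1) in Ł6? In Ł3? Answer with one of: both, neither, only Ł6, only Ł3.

both

In Ł6: every assignment gives 1 — tautology.
In Ł3: every assignment gives 1 — tautology.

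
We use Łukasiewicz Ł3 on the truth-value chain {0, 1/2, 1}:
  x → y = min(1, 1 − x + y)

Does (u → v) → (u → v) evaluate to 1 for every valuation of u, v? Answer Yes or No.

u = 0, v = 0 ↦ 1
u = 0, v = 1/2 ↦ 1
u = 0, v = 1 ↦ 1
u = 1/2, v = 0 ↦ 1
u = 1/2, v = 1/2 ↦ 1
u = 1/2, v = 1 ↦ 1
u = 1, v = 0 ↦ 1
u = 1, v = 1/2 ↦ 1
u = 1, v = 1 ↦ 1
Every assignment gives a value ≥ 1.

Yes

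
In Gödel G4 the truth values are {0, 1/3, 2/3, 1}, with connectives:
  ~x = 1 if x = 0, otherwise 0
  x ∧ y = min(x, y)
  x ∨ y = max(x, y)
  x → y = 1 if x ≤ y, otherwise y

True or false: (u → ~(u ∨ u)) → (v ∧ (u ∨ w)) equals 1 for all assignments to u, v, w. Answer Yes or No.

No

Counterexample: take u = 0, v = 0, w = 0.
u ∨ u = 0 ∨ 0 = 0
~(u ∨ u) = ~0 = 1
u → ~(u ∨ u) = 0 → 1 = 1
u ∨ w = 0 ∨ 0 = 0
v ∧ (u ∨ w) = 0 ∧ 0 = 0
(u → ~(u ∨ u)) → (v ∧ (u ∨ w)) = 1 → 0 = 0
This gives 0 ≠ 1.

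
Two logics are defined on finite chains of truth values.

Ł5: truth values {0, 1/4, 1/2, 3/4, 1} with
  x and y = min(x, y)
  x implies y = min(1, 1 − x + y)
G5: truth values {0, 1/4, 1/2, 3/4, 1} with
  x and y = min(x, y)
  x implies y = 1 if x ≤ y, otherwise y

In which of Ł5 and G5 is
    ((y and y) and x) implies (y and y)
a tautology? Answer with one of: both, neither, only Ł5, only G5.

both

In Ł5: every assignment gives 1 — tautology.
In G5: every assignment gives 1 — tautology.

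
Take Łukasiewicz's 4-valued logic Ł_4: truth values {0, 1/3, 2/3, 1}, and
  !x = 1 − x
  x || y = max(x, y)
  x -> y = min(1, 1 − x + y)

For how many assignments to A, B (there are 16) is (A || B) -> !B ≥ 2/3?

11

A = 0, B = 0 ↦ 1  ≥
A = 0, B = 1/3 ↦ 1  ≥
A = 0, B = 2/3 ↦ 2/3  ≥
A = 0, B = 1 ↦ 0  <
A = 1/3, B = 0 ↦ 1  ≥
A = 1/3, B = 1/3 ↦ 1  ≥
A = 1/3, B = 2/3 ↦ 2/3  ≥
A = 1/3, B = 1 ↦ 0  <
A = 2/3, B = 0 ↦ 1  ≥
A = 2/3, B = 1/3 ↦ 1  ≥
A = 2/3, B = 2/3 ↦ 2/3  ≥
A = 2/3, B = 1 ↦ 0  <
A = 1, B = 0 ↦ 1  ≥
A = 1, B = 1/3 ↦ 2/3  ≥
A = 1, B = 2/3 ↦ 1/3  <
A = 1, B = 1 ↦ 0  <
So 11 of the 16 assignments meet the threshold.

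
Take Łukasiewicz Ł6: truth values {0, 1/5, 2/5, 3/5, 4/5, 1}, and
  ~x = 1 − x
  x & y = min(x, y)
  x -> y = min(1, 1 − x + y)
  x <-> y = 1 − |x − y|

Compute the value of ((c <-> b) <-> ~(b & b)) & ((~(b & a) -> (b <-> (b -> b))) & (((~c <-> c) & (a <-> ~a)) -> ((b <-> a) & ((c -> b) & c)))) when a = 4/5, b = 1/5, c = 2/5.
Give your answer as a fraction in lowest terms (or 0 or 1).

2/5

c <-> b = 2/5 <-> 1/5 = 4/5
b & b = 1/5 & 1/5 = 1/5
~(b & b) = ~1/5 = 4/5
(c <-> b) <-> ~(b & b) = 4/5 <-> 4/5 = 1
b & a = 1/5 & 4/5 = 1/5
~(b & a) = ~1/5 = 4/5
b -> b = 1/5 -> 1/5 = 1
b <-> (b -> b) = 1/5 <-> 1 = 1/5
~(b & a) -> (b <-> (b -> b)) = 4/5 -> 1/5 = 2/5
~c = ~2/5 = 3/5
~c <-> c = 3/5 <-> 2/5 = 4/5
~a = ~4/5 = 1/5
a <-> ~a = 4/5 <-> 1/5 = 2/5
(~c <-> c) & (a <-> ~a) = 4/5 & 2/5 = 2/5
b <-> a = 1/5 <-> 4/5 = 2/5
c -> b = 2/5 -> 1/5 = 4/5
(c -> b) & c = 4/5 & 2/5 = 2/5
(b <-> a) & ((c -> b) & c) = 2/5 & 2/5 = 2/5
((~c <-> c) & (a <-> ~a)) -> ((b <-> a) & ((c -> b) & c)) = 2/5 -> 2/5 = 1
(~(b & a) -> (b <-> (b -> b))) & (((~c <-> c) & (a <-> ~a)) -> ((b <-> a) & ((c -> b) & c))) = 2/5 & 1 = 2/5
((c <-> b) <-> ~(b & b)) & ((~(b & a) -> (b <-> (b -> b))) & (((~c <-> c) & (a <-> ~a)) -> ((b <-> a) & ((c -> b) & c)))) = 1 & 2/5 = 2/5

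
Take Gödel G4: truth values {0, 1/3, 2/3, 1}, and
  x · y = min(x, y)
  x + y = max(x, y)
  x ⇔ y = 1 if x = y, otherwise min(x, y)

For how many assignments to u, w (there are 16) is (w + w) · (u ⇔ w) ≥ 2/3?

u = 0, w = 0 ↦ 0  <
u = 0, w = 1/3 ↦ 0  <
u = 0, w = 2/3 ↦ 0  <
u = 0, w = 1 ↦ 0  <
u = 1/3, w = 0 ↦ 0  <
u = 1/3, w = 1/3 ↦ 1/3  <
u = 1/3, w = 2/3 ↦ 1/3  <
u = 1/3, w = 1 ↦ 1/3  <
u = 2/3, w = 0 ↦ 0  <
u = 2/3, w = 1/3 ↦ 1/3  <
u = 2/3, w = 2/3 ↦ 2/3  ≥
u = 2/3, w = 1 ↦ 2/3  ≥
u = 1, w = 0 ↦ 0  <
u = 1, w = 1/3 ↦ 1/3  <
u = 1, w = 2/3 ↦ 2/3  ≥
u = 1, w = 1 ↦ 1  ≥
So 4 of the 16 assignments meet the threshold.

4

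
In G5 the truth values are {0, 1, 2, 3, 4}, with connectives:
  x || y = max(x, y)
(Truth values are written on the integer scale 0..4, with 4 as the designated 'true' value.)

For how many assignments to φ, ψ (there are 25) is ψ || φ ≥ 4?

value 4: 9 assignments (counts)
value 3: 7 assignments
value 2: 5 assignments
value 1: 3 assignments
value 0: 1 assignment
So 9 of the 25 assignments meet the threshold.

9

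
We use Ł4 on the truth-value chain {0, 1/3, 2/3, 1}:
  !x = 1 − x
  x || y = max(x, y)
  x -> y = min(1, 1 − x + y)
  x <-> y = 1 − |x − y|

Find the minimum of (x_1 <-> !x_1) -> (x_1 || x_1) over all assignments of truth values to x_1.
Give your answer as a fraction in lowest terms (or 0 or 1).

Take x_1 = 1/3:
!x_1 = !1/3 = 2/3
x_1 <-> !x_1 = 1/3 <-> 2/3 = 2/3
x_1 || x_1 = 1/3 || 1/3 = 1/3
(x_1 <-> !x_1) -> (x_1 || x_1) = 2/3 -> 1/3 = 2/3
No assignment yields a value below 2/3, so this is the minimum.

2/3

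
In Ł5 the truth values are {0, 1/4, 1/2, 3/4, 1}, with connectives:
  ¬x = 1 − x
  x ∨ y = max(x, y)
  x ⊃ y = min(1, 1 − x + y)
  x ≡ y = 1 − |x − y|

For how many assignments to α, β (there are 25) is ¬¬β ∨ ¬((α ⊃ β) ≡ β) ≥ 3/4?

value 1: 6 assignments (counts)
value 3/4: 8 assignments (counts)
value 1/2: 7 assignments
value 1/4: 3 assignments
value 0: 1 assignment
So 14 of the 25 assignments meet the threshold.

14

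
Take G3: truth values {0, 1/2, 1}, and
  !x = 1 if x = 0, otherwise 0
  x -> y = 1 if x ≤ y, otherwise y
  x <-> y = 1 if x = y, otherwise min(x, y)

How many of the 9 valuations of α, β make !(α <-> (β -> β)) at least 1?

3

α = 0, β = 0 ↦ 1  ≥
α = 0, β = 1/2 ↦ 1  ≥
α = 0, β = 1 ↦ 1  ≥
α = 1/2, β = 0 ↦ 0  <
α = 1/2, β = 1/2 ↦ 0  <
α = 1/2, β = 1 ↦ 0  <
α = 1, β = 0 ↦ 0  <
α = 1, β = 1/2 ↦ 0  <
α = 1, β = 1 ↦ 0  <
So 3 of the 9 assignments meet the threshold.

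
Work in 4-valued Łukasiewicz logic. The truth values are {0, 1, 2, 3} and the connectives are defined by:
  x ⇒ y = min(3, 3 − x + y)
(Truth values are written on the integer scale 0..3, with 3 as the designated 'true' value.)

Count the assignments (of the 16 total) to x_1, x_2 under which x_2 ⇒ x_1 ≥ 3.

10

x_1 = 0, x_2 = 0 ↦ 3  ≥
x_1 = 0, x_2 = 1 ↦ 2  <
x_1 = 0, x_2 = 2 ↦ 1  <
x_1 = 0, x_2 = 3 ↦ 0  <
x_1 = 1, x_2 = 0 ↦ 3  ≥
x_1 = 1, x_2 = 1 ↦ 3  ≥
x_1 = 1, x_2 = 2 ↦ 2  <
x_1 = 1, x_2 = 3 ↦ 1  <
x_1 = 2, x_2 = 0 ↦ 3  ≥
x_1 = 2, x_2 = 1 ↦ 3  ≥
x_1 = 2, x_2 = 2 ↦ 3  ≥
x_1 = 2, x_2 = 3 ↦ 2  <
x_1 = 3, x_2 = 0 ↦ 3  ≥
x_1 = 3, x_2 = 1 ↦ 3  ≥
x_1 = 3, x_2 = 2 ↦ 3  ≥
x_1 = 3, x_2 = 3 ↦ 3  ≥
So 10 of the 16 assignments meet the threshold.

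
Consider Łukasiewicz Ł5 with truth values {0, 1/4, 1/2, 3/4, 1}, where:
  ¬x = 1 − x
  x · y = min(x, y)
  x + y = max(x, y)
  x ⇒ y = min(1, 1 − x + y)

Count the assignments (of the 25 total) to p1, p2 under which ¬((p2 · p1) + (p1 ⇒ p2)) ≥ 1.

1

value 1: 1 assignment (counts)
value 3/4: 2 assignments
value 1/2: 3 assignments
value 1/4: 4 assignments
value 0: 15 assignments
So 1 of the 25 assignments meets the threshold.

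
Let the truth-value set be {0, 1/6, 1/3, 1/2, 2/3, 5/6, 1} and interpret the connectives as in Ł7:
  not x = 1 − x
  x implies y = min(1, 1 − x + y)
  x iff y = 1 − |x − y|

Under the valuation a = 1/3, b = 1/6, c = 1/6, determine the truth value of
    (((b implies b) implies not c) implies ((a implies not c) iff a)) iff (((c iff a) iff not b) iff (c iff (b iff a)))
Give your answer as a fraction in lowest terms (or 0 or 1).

b implies b = 1/6 implies 1/6 = 1
not c = not 1/6 = 5/6
(b implies b) implies not c = 1 implies 5/6 = 5/6
not c = not 1/6 = 5/6
a implies not c = 1/3 implies 5/6 = 1
(a implies not c) iff a = 1 iff 1/3 = 1/3
((b implies b) implies not c) implies ((a implies not c) iff a) = 5/6 implies 1/3 = 1/2
c iff a = 1/6 iff 1/3 = 5/6
not b = not 1/6 = 5/6
(c iff a) iff not b = 5/6 iff 5/6 = 1
b iff a = 1/6 iff 1/3 = 5/6
c iff (b iff a) = 1/6 iff 5/6 = 1/3
((c iff a) iff not b) iff (c iff (b iff a)) = 1 iff 1/3 = 1/3
(((b implies b) implies not c) implies ((a implies not c) iff a)) iff (((c iff a) iff not b) iff (c iff (b iff a))) = 1/2 iff 1/3 = 5/6

5/6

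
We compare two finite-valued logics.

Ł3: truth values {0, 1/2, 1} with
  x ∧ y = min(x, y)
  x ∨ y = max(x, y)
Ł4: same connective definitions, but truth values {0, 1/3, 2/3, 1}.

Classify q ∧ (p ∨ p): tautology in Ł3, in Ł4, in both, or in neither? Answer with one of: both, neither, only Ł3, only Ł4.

In Ł3: at p = 0, q = 0 the value is 0 — not a tautology.
In Ł4: at p = 0, q = 0 the value is 0 — not a tautology.

neither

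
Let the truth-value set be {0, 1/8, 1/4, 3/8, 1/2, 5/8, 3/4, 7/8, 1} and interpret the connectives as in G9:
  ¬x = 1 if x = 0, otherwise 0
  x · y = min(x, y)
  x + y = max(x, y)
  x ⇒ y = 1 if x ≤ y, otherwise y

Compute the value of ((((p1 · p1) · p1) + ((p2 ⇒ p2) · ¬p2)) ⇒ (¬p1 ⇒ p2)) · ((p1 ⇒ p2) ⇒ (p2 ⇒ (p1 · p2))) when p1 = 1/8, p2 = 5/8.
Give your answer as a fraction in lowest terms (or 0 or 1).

1/8

p1 · p1 = 1/8 · 1/8 = 1/8
(p1 · p1) · p1 = 1/8 · 1/8 = 1/8
p2 ⇒ p2 = 5/8 ⇒ 5/8 = 1
¬p2 = ¬5/8 = 0
(p2 ⇒ p2) · ¬p2 = 1 · 0 = 0
((p1 · p1) · p1) + ((p2 ⇒ p2) · ¬p2) = 1/8 + 0 = 1/8
¬p1 = ¬1/8 = 0
¬p1 ⇒ p2 = 0 ⇒ 5/8 = 1
(((p1 · p1) · p1) + ((p2 ⇒ p2) · ¬p2)) ⇒ (¬p1 ⇒ p2) = 1/8 ⇒ 1 = 1
p1 ⇒ p2 = 1/8 ⇒ 5/8 = 1
p1 · p2 = 1/8 · 5/8 = 1/8
p2 ⇒ (p1 · p2) = 5/8 ⇒ 1/8 = 1/8
(p1 ⇒ p2) ⇒ (p2 ⇒ (p1 · p2)) = 1 ⇒ 1/8 = 1/8
((((p1 · p1) · p1) + ((p2 ⇒ p2) · ¬p2)) ⇒ (¬p1 ⇒ p2)) · ((p1 ⇒ p2) ⇒ (p2 ⇒ (p1 · p2))) = 1 · 1/8 = 1/8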